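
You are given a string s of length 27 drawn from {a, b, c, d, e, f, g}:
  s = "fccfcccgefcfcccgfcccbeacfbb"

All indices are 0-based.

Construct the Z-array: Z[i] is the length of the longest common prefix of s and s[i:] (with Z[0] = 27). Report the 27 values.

[27, 0, 0, 3, 0, 0, 0, 0, 0, 2, 0, 3, 0, 0, 0, 0, 3, 0, 0, 0, 0, 0, 0, 0, 1, 0, 0]

Z[0]=27
i=1: i≥r, start 0; Z[1]=0
i=2: i≥r, start 0; Z[2]=0
i=3: i≥r, start 0; Z[3]=3 scan→box=[3,6)
i=4: min(r-i=2, Z[1]=0)=0; Z[4]=0
i=5: min(r-i=1, Z[2]=0)=0; Z[5]=0
i=6: i≥r, start 0; Z[6]=0
i=7: i≥r, start 0; Z[7]=0
i=8: i≥r, start 0; Z[8]=0
i=9: i≥r, start 0; Z[9]=2 scan→box=[9,11)
i=10: min(r-i=1, Z[1]=0)=0; Z[10]=0
i=11: i≥r, start 0; Z[11]=3 scan→box=[11,14)
i=12: min(r-i=2, Z[1]=0)=0; Z[12]=0
i=13: min(r-i=1, Z[2]=0)=0; Z[13]=0
i=14: i≥r, start 0; Z[14]=0
i=15: i≥r, start 0; Z[15]=0
i=16: i≥r, start 0; Z[16]=3 scan→box=[16,19)
i=17: min(r-i=2, Z[1]=0)=0; Z[17]=0
i=18: min(r-i=1, Z[2]=0)=0; Z[18]=0
i=19: i≥r, start 0; Z[19]=0
i=20: i≥r, start 0; Z[20]=0
i=21: i≥r, start 0; Z[21]=0
i=22: i≥r, start 0; Z[22]=0
i=23: i≥r, start 0; Z[23]=0
i=24: i≥r, start 0; Z[24]=1 scan→box=[24,25)
i=25: i≥r, start 0; Z[25]=0
i=26: i≥r, start 0; Z[26]=0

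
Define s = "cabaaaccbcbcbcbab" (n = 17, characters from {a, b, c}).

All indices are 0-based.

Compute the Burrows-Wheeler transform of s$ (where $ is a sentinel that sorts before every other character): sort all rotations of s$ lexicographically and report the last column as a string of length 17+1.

rank  rotation            last
    0  $cabaaaccbcbcbcbab  b
    1  aaaccbcbcbcbab$cab  b
    2  aaccbcbcbcbab$caba  a
    3  ab$cabaaaccbcbcbcb  b
    4  abaaaccbcbcbcbab$c  c
    5  accbcbcbcbab$cabaa  a
    6  b$cabaaaccbcbcbcba  a
    7  baaaccbcbcbcbab$ca  a
    8  bab$cabaaaccbcbcbc  c
    9  bcbab$cabaaaccbcbc  c
   10  bcbcbab$cabaaaccbc  c
   11  bcbcbcbab$cabaaacc  c
   12  cabaaaccbcbcbcbab$  $
   13  cbab$cabaaaccbcbcb  b
   14  cbcbab$cabaaaccbcb  b
   15  cbcbcbab$cabaaaccb  b
   16  cbcbcbcbab$cabaaac  c
   17  ccbcbcbcbab$cabaaa  a

bbabcaaacccc$bbbca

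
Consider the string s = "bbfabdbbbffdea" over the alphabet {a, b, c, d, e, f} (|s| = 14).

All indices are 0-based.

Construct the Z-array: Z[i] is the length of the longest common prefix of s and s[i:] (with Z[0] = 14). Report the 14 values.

[14, 1, 0, 0, 1, 0, 2, 3, 1, 0, 0, 0, 0, 0]

Z[0]=14
i=1: fresh scan; Z[1]=1 scan→box=[1,2)
i=2: fresh scan; Z[2]=0
i=3: fresh scan; Z[3]=0
i=4: fresh scan; Z[4]=1 scan→box=[4,5)
i=5: fresh scan; Z[5]=0
i=6: fresh scan; Z[6]=2 scan→box=[6,8)
i=7: min(r-i=1, Z[1]=1)=1; Z[7]=3 scan→box=[7,10)
i=8: min(r-i=2, Z[1]=1)=1; Z[8]=1
i=9: min(r-i=1, Z[2]=0)=0; Z[9]=0
i=10: fresh scan; Z[10]=0
i=11: fresh scan; Z[11]=0
i=12: fresh scan; Z[12]=0
i=13: fresh scan; Z[13]=0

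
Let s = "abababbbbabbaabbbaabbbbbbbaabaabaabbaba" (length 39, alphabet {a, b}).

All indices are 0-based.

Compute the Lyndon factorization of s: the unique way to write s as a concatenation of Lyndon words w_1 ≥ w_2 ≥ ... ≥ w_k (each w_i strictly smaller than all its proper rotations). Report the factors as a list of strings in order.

["abababbbbabb", "aabbbaabbbbbbb", "aabaabaabbab", "a"]

emit factor 1: 'abababbbbabb' (i=0, period=12)
emit factor 2: 'aabbbaabbbbbbb' (i=12, period=14)
emit factor 3: 'aabaabaabbab' (i=26, period=12)
emit factor 4: 'a' (i=38, period=1)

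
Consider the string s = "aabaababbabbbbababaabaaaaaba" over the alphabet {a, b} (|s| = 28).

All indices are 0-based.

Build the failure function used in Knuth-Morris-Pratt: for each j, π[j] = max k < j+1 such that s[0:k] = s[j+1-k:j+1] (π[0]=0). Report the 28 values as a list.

π[0] = 0
j=1 s[j]='a': π[1]=1 (border 'a')
j=2 s[j]='b': k: 1→0; π[2]=0 (border '')
j=3 s[j]='a': π[3]=1 (border 'a')
j=4 s[j]='a': π[4]=2 (border 'aa')
j=5 s[j]='b': π[5]=3 (border 'aab')
j=6 s[j]='a': π[6]=4 (border 'aaba')
j=7 s[j]='b': k: 4→1→0; π[7]=0 (border '')
j=8 s[j]='b': π[8]=0 (border '')
j=9 s[j]='a': π[9]=1 (border 'a')
j=10 s[j]='b': k: 1→0; π[10]=0 (border '')
j=11 s[j]='b': π[11]=0 (border '')
j=12 s[j]='b': π[12]=0 (border '')
j=13 s[j]='b': π[13]=0 (border '')
j=14 s[j]='a': π[14]=1 (border 'a')
j=15 s[j]='b': k: 1→0; π[15]=0 (border '')
j=16 s[j]='a': π[16]=1 (border 'a')
j=17 s[j]='b': k: 1→0; π[17]=0 (border '')
j=18 s[j]='a': π[18]=1 (border 'a')
j=19 s[j]='a': π[19]=2 (border 'aa')
j=20 s[j]='b': π[20]=3 (border 'aab')
j=21 s[j]='a': π[21]=4 (border 'aaba')
j=22 s[j]='a': π[22]=5 (border 'aabaa')
j=23 s[j]='a': k: 5→2→1; π[23]=2 (border 'aa')
j=24 s[j]='a': k: 2→1; π[24]=2 (border 'aa')
j=25 s[j]='a': k: 2→1; π[25]=2 (border 'aa')
j=26 s[j]='b': π[26]=3 (border 'aab')
j=27 s[j]='a': π[27]=4 (border 'aaba')

[0, 1, 0, 1, 2, 3, 4, 0, 0, 1, 0, 0, 0, 0, 1, 0, 1, 0, 1, 2, 3, 4, 5, 2, 2, 2, 3, 4]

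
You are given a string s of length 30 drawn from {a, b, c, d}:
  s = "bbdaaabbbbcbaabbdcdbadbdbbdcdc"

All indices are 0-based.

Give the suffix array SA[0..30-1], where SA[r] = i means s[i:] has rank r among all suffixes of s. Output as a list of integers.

[3, 4, 12, 5, 13, 20, 11, 19, 6, 7, 8, 0, 14, 24, 9, 1, 22, 15, 25, 29, 10, 17, 27, 2, 18, 23, 21, 28, 16, 26]

rank→(start, suffix):
  0 → (3, 'aaabbbbcbaabbdcdbadbdbbdcdc')
  1 → (4, 'aabbbbcbaabbdcdbadbdbbdcdc')
  2 → (12, 'aabbdcdbadbdbbdcdc')
  3 → (5, 'abbbbcbaabbdcdbadbdbbdcdc')
  4 → (13, 'abbdcdbadbdbbdcdc')
  5 → (20, 'adbdbbdcdc')
  6 → (11, 'baabbdcdbadbdbbdcdc')
  7 → (19, 'badbdbbdcdc')
  8 → (6, 'bbbbcbaabbdcdbadbdbbdcdc')
  9 → (7, 'bbbcbaabbdcdbadbdbbdcdc')
  10 → (8, 'bbcbaabbdcdbadbdbbdcdc')
  11 → (0, 'bbdaaabbbbcbaabbdcdbadbdbbdcdc')
  12 → (14, 'bbdcdbadbdbbdcdc')
  13 → (24, 'bbdcdc')
  14 → (9, 'bcbaabbdcdbadbdbbdcdc')
  15 → (1, 'bdaaabbbbcbaabbdcdbadbdbbdcdc')
  16 → (22, 'bdbbdcdc')
  17 → (15, 'bdcdbadbdbbdcdc')
  18 → (25, 'bdcdc')
  19 → (29, 'c')
  20 → (10, 'cbaabbdcdbadbdbbdcdc')
  21 → (17, 'cdbadbdbbdcdc')
  22 → (27, 'cdc')
  23 → (2, 'daaabbbbcbaabbdcdbadbdbbdcdc')
  24 → (18, 'dbadbdbbdcdc')
  25 → (23, 'dbbdcdc')
  26 → (21, 'dbdbbdcdc')
  27 → (28, 'dc')
  28 → (16, 'dcdbadbdbbdcdc')
  29 → (26, 'dcdc')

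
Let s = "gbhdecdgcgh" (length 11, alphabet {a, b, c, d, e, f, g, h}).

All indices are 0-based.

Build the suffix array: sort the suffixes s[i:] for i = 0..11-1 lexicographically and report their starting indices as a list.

[1, 5, 8, 3, 6, 4, 0, 7, 9, 10, 2]

sorted suffixes:
  #0 SA[0]=1  'bhdecdgcgh'
  #1 SA[1]=5  'cdgcgh'
  #2 SA[2]=8  'cgh'
  #3 SA[3]=3  'decdgcgh'
  #4 SA[4]=6  'dgcgh'
  #5 SA[5]=4  'ecdgcgh'
  #6 SA[6]=0  'gbhdecdgcgh'
  #7 SA[7]=7  'gcgh'
  #8 SA[8]=9  'gh'
  #9 SA[9]=10  'h'
  #10 SA[10]=2  'hdecdgcgh'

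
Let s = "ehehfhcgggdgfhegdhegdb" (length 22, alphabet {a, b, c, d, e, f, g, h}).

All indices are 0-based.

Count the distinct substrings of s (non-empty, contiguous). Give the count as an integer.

rank | idx | suffix
   0 |  21 | b
   1 |   6 | cgggdgfhegdhegdb
   2 |  20 | db
   3 |  10 | dgfhegdhegdb
   4 |  16 | dhegdb
   5 |  18 | egdb
   6 |  14 | egdhegdb
   7 |   0 | ehehfhcgggdgfhegdhegdb
   8 |   2 | ehfhcgggdgfhegdhegdb
   9 |   4 | fhcgggdgfhegdhegdb
  10 |  12 | fhegdhegdb
  11 |  19 | gdb
  12 |   9 | gdgfhegdhegdb
  13 |  15 | gdhegdb
  14 |  11 | gfhegdhegdb
  15 |   8 | ggdgfhegdhegdb
  16 |   7 | gggdgfhegdhegdb
  17 |   5 | hcgggdgfhegdhegdb
  18 |  17 | hegdb
  19 |  13 | hegdhegdb
  20 |   1 | hehfhcgggdgfhegdhegdb
  21 |   3 | hfhcgggdgfhegdhegdb

SA = [21, 6, 20, 10, 16, 18, 14, 0, 2, 4, 12, 19, 9, 15, 11, 8, 7, 5, 17, 13, 1, 3]
i: (SA[i-1],SA[i]) lcp shared
  1: (21,6) 0 ''
  2: (6,20) 0 ''
  3: (20,10) 1 'd'
  4: (10,16) 1 'd'
  5: (16,18) 0 ''
  6: (18,14) 3 'egd'
  7: (14,0) 1 'e'
  8: (0,2) 2 'eh'
  9: (2,4) 0 ''
  10: (4,12) 2 'fh'
  11: (12,19) 0 ''
  12: (19,9) 2 'gd'
  13: (9,15) 2 'gd'
  14: (15,11) 1 'g'
  15: (11,8) 1 'g'
  16: (8,7) 2 'gg'
  17: (7,5) 0 ''
  18: (5,17) 1 'h'
  19: (17,13) 4 'hegd'
  20: (13,1) 2 'he'
  21: (1,3) 1 'h'

n(n+1)/2 = 22·23/2 = 253
Σ LCP = 0 + 0 + 0 + 1 + 1 + 0 + 3 + 1 + 2 + 0 + 2 + 0 + 2 + 2 + 1 + 1 + 2 + 0 + 1 + 4 + 2 + 1 = 26
distinct = 253 − 26 = 227

227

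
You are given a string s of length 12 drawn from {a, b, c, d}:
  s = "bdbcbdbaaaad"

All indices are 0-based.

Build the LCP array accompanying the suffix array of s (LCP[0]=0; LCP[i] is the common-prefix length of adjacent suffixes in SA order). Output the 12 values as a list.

rank | idx | suffix
   0 |   7 | aaaad
   1 |   8 | aaad
   2 |   9 | aad
   3 |  10 | ad
   4 |   6 | baaaad
   5 |   2 | bcbdbaaaad
   6 |   4 | bdbaaaad
   7 |   0 | bdbcbdbaaaad
   8 |   3 | cbdbaaaad
   9 |  11 | d
  10 |   5 | dbaaaad
  11 |   1 | dbcbdbaaaad

SA = [7, 8, 9, 10, 6, 2, 4, 0, 3, 11, 5, 1]
i: (SA[i-1],SA[i]) lcp shared
  1: (7,8) 3 'aaa'
  2: (8,9) 2 'aa'
  3: (9,10) 1 'a'
  4: (10,6) 0 ''
  5: (6,2) 1 'b'
  6: (2,4) 1 'b'
  7: (4,0) 3 'bdb'
  8: (0,3) 0 ''
  9: (3,11) 0 ''
  10: (11,5) 1 'd'
  11: (5,1) 2 'db'

[0, 3, 2, 1, 0, 1, 1, 3, 0, 0, 1, 2]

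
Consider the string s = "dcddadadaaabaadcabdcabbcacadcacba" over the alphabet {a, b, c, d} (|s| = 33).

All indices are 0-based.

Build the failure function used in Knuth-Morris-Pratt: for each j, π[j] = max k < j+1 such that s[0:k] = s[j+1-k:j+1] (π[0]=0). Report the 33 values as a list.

π[0] = 0
j=1 s[j]='c': π[1]=0 (border '')
j=2 s[j]='d': π[2]=1 (border 'd')
j=3 s[j]='d': k: 1→0; π[3]=1 (border 'd')
j=4 s[j]='a': k: 1→0; π[4]=0 (border '')
j=5 s[j]='d': π[5]=1 (border 'd')
j=6 s[j]='a': k: 1→0; π[6]=0 (border '')
j=7 s[j]='d': π[7]=1 (border 'd')
j=8 s[j]='a': k: 1→0; π[8]=0 (border '')
j=9 s[j]='a': π[9]=0 (border '')
j=10 s[j]='a': π[10]=0 (border '')
j=11 s[j]='b': π[11]=0 (border '')
j=12 s[j]='a': π[12]=0 (border '')
j=13 s[j]='a': π[13]=0 (border '')
j=14 s[j]='d': π[14]=1 (border 'd')
j=15 s[j]='c': π[15]=2 (border 'dc')
j=16 s[j]='a': k: 2→0; π[16]=0 (border '')
j=17 s[j]='b': π[17]=0 (border '')
j=18 s[j]='d': π[18]=1 (border 'd')
j=19 s[j]='c': π[19]=2 (border 'dc')
j=20 s[j]='a': k: 2→0; π[20]=0 (border '')
j=21 s[j]='b': π[21]=0 (border '')
j=22 s[j]='b': π[22]=0 (border '')
j=23 s[j]='c': π[23]=0 (border '')
j=24 s[j]='a': π[24]=0 (border '')
j=25 s[j]='c': π[25]=0 (border '')
j=26 s[j]='a': π[26]=0 (border '')
j=27 s[j]='d': π[27]=1 (border 'd')
j=28 s[j]='c': π[28]=2 (border 'dc')
j=29 s[j]='a': k: 2→0; π[29]=0 (border '')
j=30 s[j]='c': π[30]=0 (border '')
j=31 s[j]='b': π[31]=0 (border '')
j=32 s[j]='a': π[32]=0 (border '')

[0, 0, 1, 1, 0, 1, 0, 1, 0, 0, 0, 0, 0, 0, 1, 2, 0, 0, 1, 2, 0, 0, 0, 0, 0, 0, 0, 1, 2, 0, 0, 0, 0]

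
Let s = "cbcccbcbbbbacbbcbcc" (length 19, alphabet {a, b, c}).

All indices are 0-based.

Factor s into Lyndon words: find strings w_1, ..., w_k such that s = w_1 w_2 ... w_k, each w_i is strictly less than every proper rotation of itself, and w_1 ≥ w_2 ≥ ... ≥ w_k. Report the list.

emit factor 1: 'c' (i=0, period=1)
emit factor 2: 'bccc' (i=1, period=4)
emit factor 3: 'bc' (i=5, period=2)
emit factor 4: 'b' (i=7, period=1)
emit factor 5: 'b' (i=8, period=1)
emit factor 6: 'b' (i=9, period=1)
emit factor 7: 'b' (i=10, period=1)
emit factor 8: 'acbbcbcc' (i=11, period=8)

["c", "bccc", "bc", "b", "b", "b", "b", "acbbcbcc"]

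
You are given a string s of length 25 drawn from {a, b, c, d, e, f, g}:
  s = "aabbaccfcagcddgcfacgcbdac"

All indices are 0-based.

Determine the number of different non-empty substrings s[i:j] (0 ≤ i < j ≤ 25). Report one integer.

rank | idx | suffix
   0 |   0 | aabbaccfcagcddgcfacgcbdac
   1 |   1 | abbaccfcagcddgcfacgcbdac
   2 |  23 | ac
   3 |   4 | accfcagcddgcfacgcbdac
   4 |  17 | acgcbdac
   5 |   9 | agcddgcfacgcbdac
   6 |   3 | baccfcagcddgcfacgcbdac
   7 |   2 | bbaccfcagcddgcfacgcbdac
   8 |  21 | bdac
   9 |  24 | c
  10 |   8 | cagcddgcfacgcbdac
  11 |  20 | cbdac
  12 |   5 | ccfcagcddgcfacgcbdac
  13 |  11 | cddgcfacgcbdac
  14 |  15 | cfacgcbdac
  15 |   6 | cfcagcddgcfacgcbdac
  16 |  18 | cgcbdac
  17 |  22 | dac
  18 |  12 | ddgcfacgcbdac
  19 |  13 | dgcfacgcbdac
  20 |  16 | facgcbdac
  21 |   7 | fcagcddgcfacgcbdac
  22 |  19 | gcbdac
  23 |  10 | gcddgcfacgcbdac
  24 |  14 | gcfacgcbdac

SA = [0, 1, 23, 4, 17, 9, 3, 2, 21, 24, 8, 20, 5, 11, 15, 6, 18, 22, 12, 13, 16, 7, 19, 10, 14]
[i] adj suffixes → lcp
  [1] 0/1 → 1 ('a')
  [2] 1/23 → 1 ('a')
  [3] 23/4 → 2 ('ac')
  [4] 4/17 → 2 ('ac')
  [5] 17/9 → 1 ('a')
  [6] 9/3 → 0 ('')
  [7] 3/2 → 1 ('b')
  [8] 2/21 → 1 ('b')
  [9] 21/24 → 0 ('')
  [10] 24/8 → 1 ('c')
  [11] 8/20 → 1 ('c')
  [12] 20/5 → 1 ('c')
  [13] 5/11 → 1 ('c')
  [14] 11/15 → 1 ('c')
  [15] 15/6 → 2 ('cf')
  [16] 6/18 → 1 ('c')
  [17] 18/22 → 0 ('')
  [18] 22/12 → 1 ('d')
  [19] 12/13 → 1 ('d')
  [20] 13/16 → 0 ('')
  [21] 16/7 → 1 ('f')
  [22] 7/19 → 0 ('')
  [23] 19/10 → 2 ('gc')
  [24] 10/14 → 2 ('gc')

n(n+1)/2 = 25·26/2 = 325
Σ LCP = 0 + 1 + 1 + 2 + 2 + 1 + 0 + 1 + 1 + 0 + 1 + 1 + 1 + 1 + 1 + 2 + 1 + 0 + 1 + 1 + 0 + 1 + 0 + 2 + 2 = 24
distinct = 325 − 24 = 301

301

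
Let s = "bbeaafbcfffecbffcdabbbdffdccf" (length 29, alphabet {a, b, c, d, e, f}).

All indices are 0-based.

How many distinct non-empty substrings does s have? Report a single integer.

sorted suffixes:
  #0 SA[0]=3  'aafbcfffecbffcdabbbdffdccf'
  #1 SA[1]=18  'abbbdffdccf'
  #2 SA[2]=4  'afbcfffecbffcdabbbdffdccf'
  #3 SA[3]=19  'bbbdffdccf'
  #4 SA[4]=20  'bbdffdccf'
  #5 SA[5]=0  'bbeaafbcfffecbffcdabbbdffdccf'
  #6 SA[6]=6  'bcfffecbffcdabbbdffdccf'
  #7 SA[7]=21  'bdffdccf'
  #8 SA[8]=1  'beaafbcfffecbffcdabbbdffdccf'
  #9 SA[9]=13  'bffcdabbbdffdccf'
  #10 SA[10]=12  'cbffcdabbbdffdccf'
  #11 SA[11]=26  'ccf'
  #12 SA[12]=16  'cdabbbdffdccf'
  #13 SA[13]=27  'cf'
  #14 SA[14]=7  'cfffecbffcdabbbdffdccf'
  #15 SA[15]=17  'dabbbdffdccf'
  #16 SA[16]=25  'dccf'
  #17 SA[17]=22  'dffdccf'
  #18 SA[18]=2  'eaafbcfffecbffcdabbbdffdccf'
  #19 SA[19]=11  'ecbffcdabbbdffdccf'
  #20 SA[20]=28  'f'
  #21 SA[21]=5  'fbcfffecbffcdabbbdffdccf'
  #22 SA[22]=15  'fcdabbbdffdccf'
  #23 SA[23]=24  'fdccf'
  #24 SA[24]=10  'fecbffcdabbbdffdccf'
  #25 SA[25]=14  'ffcdabbbdffdccf'
  #26 SA[26]=23  'ffdccf'
  #27 SA[27]=9  'ffecbffcdabbbdffdccf'
  #28 SA[28]=8  'fffecbffcdabbbdffdccf'

SA = [3, 18, 4, 19, 20, 0, 6, 21, 1, 13, 12, 26, 16, 27, 7, 17, 25, 22, 2, 11, 28, 5, 15, 24, 10, 14, 23, 9, 8]
i: (SA[i-1],SA[i]) lcp shared
  1: (3,18) 1 'a'
  2: (18,4) 1 'a'
  3: (4,19) 0 ''
  4: (19,20) 2 'bb'
  5: (20,0) 2 'bb'
  6: (0,6) 1 'b'
  7: (6,21) 1 'b'
  8: (21,1) 1 'b'
  9: (1,13) 1 'b'
  10: (13,12) 0 ''
  11: (12,26) 1 'c'
  12: (26,16) 1 'c'
  13: (16,27) 1 'c'
  14: (27,7) 2 'cf'
  15: (7,17) 0 ''
  16: (17,25) 1 'd'
  17: (25,22) 1 'd'
  18: (22,2) 0 ''
  19: (2,11) 1 'e'
  20: (11,28) 0 ''
  21: (28,5) 1 'f'
  22: (5,15) 1 'f'
  23: (15,24) 1 'f'
  24: (24,10) 1 'f'
  25: (10,14) 1 'f'
  26: (14,23) 2 'ff'
  27: (23,9) 2 'ff'
  28: (9,8) 2 'ff'

n(n+1)/2 = 29·30/2 = 435
Σ LCP = 0 + 1 + 1 + 0 + 2 + 2 + 1 + 1 + 1 + 1 + 0 + 1 + 1 + 1 + 2 + 0 + 1 + 1 + 0 + 1 + 0 + 1 + 1 + 1 + 1 + 1 + 2 + 2 + 2 = 29
distinct = 435 − 29 = 406

406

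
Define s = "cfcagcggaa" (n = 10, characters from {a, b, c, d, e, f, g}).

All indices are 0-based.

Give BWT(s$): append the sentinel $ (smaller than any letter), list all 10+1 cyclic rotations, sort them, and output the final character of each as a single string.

aagcf$gcgac

rank  rotation     last
    0  $cfcagcggaa  a
    1  a$cfcagcgga  a
    2  aa$cfcagcgg  g
    3  agcggaa$cfc  c
    4  cagcggaa$cf  f
    5  cfcagcggaa$  $
    6  cggaa$cfcag  g
    7  fcagcggaa$c  c
    8  gaa$cfcagcg  g
    9  gcggaa$cfca  a
   10  ggaa$cfcagc  c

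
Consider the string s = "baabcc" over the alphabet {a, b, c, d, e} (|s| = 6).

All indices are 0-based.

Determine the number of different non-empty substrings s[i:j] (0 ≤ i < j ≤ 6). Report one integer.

rank | idx | suffix
   0 |   1 | aabcc
   1 |   2 | abcc
   2 |   0 | baabcc
   3 |   3 | bcc
   4 |   5 | c
   5 |   4 | cc

SA = [1, 2, 0, 3, 5, 4]
rank  pair      lcp
   1  s[1:],s[2:]  1  'a'
   2  s[2:],s[0:]  0  ''
   3  s[0:],s[3:]  1  'b'
   4  s[3:],s[5:]  0  ''
   5  s[5:],s[4:]  1  'c'

n(n+1)/2 = 6·7/2 = 21
Σ LCP = 0 + 1 + 0 + 1 + 0 + 1 = 3
distinct = 21 − 3 = 18

18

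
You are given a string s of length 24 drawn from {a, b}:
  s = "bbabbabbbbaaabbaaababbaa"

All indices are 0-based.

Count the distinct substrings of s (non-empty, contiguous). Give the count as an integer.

230

rank→(start, suffix):
  0 → (23, 'a')
  1 → (22, 'aa')
  2 → (15, 'aaababbaa')
  3 → (10, 'aaabbaaababbaa')
  4 → (16, 'aababbaa')
  5 → (11, 'aabbaaababbaa')
  6 → (17, 'ababbaa')
  7 → (19, 'abbaa')
  8 → (12, 'abbaaababbaa')
  9 → (2, 'abbabbbbaaabbaaababbaa')
  10 → (5, 'abbbbaaabbaaababbaa')
  11 → (21, 'baa')
  12 → (14, 'baaababbaa')
  13 → (9, 'baaabbaaababbaa')
  14 → (18, 'babbaa')
  15 → (1, 'babbabbbbaaabbaaababbaa')
  16 → (4, 'babbbbaaabbaaababbaa')
  17 → (20, 'bbaa')
  18 → (13, 'bbaaababbaa')
  19 → (8, 'bbaaabbaaababbaa')
  20 → (0, 'bbabbabbbbaaabbaaababbaa')
  21 → (3, 'bbabbbbaaabbaaababbaa')
  22 → (7, 'bbbaaabbaaababbaa')
  23 → (6, 'bbbbaaabbaaababbaa')

SA = [23, 22, 15, 10, 16, 11, 17, 19, 12, 2, 5, 21, 14, 9, 18, 1, 4, 20, 13, 8, 0, 3, 7, 6]
[i] adj suffixes → lcp
  [1] 23/22 → 1 ('a')
  [2] 22/15 → 2 ('aa')
  [3] 15/10 → 4 ('aaab')
  [4] 10/16 → 2 ('aa')
  [5] 16/11 → 3 ('aab')
  [6] 11/17 → 1 ('a')
  [7] 17/19 → 2 ('ab')
  [8] 19/12 → 5 ('abbaa')
  [9] 12/2 → 4 ('abba')
  [10] 2/5 → 3 ('abb')
  [11] 5/21 → 0 ('')
  [12] 21/14 → 3 ('baa')
  [13] 14/9 → 5 ('baaab')
  [14] 9/18 → 2 ('ba')
  [15] 18/1 → 5 ('babba')
  [16] 1/4 → 4 ('babb')
  [17] 4/20 → 1 ('b')
  [18] 20/13 → 4 ('bbaa')
  [19] 13/8 → 6 ('bbaaab')
  [20] 8/0 → 3 ('bba')
  [21] 0/3 → 5 ('bbabb')
  [22] 3/7 → 2 ('bb')
  [23] 7/6 → 3 ('bbb')

n(n+1)/2 = 24·25/2 = 300
Σ LCP = 0 + 1 + 2 + 4 + 2 + 3 + 1 + 2 + 5 + 4 + 3 + 0 + 3 + 5 + 2 + 5 + 4 + 1 + 4 + 6 + 3 + 5 + 2 + 3 = 70
distinct = 300 − 70 = 230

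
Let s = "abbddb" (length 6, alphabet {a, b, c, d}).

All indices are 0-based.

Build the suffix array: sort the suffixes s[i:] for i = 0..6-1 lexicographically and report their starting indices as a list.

sorted suffixes:
  #0 SA[0]=0  'abbddb'
  #1 SA[1]=5  'b'
  #2 SA[2]=1  'bbddb'
  #3 SA[3]=2  'bddb'
  #4 SA[4]=4  'db'
  #5 SA[5]=3  'ddb'

[0, 5, 1, 2, 4, 3]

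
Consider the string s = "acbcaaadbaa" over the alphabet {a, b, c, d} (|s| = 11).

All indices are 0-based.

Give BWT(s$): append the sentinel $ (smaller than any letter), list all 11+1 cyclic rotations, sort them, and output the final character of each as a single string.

rank  rotation      last
    0  $acbcaaadbaa  a
    1  a$acbcaaadba  a
    2  aa$acbcaaadb  b
    3  aaadbaa$acbc  c
    4  aadbaa$acbca  a
    5  acbcaaadbaa$  $
    6  adbaa$acbcaa  a
    7  baa$acbcaaad  d
    8  bcaaadbaa$ac  c
    9  caaadbaa$acb  b
   10  cbcaaadbaa$a  a
   11  dbaa$acbcaaa  a

aabca$adcbaa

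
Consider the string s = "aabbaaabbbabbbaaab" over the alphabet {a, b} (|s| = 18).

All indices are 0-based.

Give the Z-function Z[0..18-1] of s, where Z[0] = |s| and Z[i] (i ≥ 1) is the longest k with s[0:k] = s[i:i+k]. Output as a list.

Z[0]=18
i=1: i≥r, start 0; Z[1]=1 extend→box=[1,2)
i=2: i≥r, start 0; Z[2]=0
i=3: i≥r, start 0; Z[3]=0
i=4: i≥r, start 0; Z[4]=2 extend→box=[4,6)
i=5: min(r-i=1, Z[1]=1)=1; Z[5]=4 extend→box=[5,9)
i=6: min(r-i=3, Z[1]=1)=1; Z[6]=1
i=7: min(r-i=2, Z[2]=0)=0; Z[7]=0
i=8: min(r-i=1, Z[3]=0)=0; Z[8]=0
i=9: i≥r, start 0; Z[9]=0
i=10: i≥r, start 0; Z[10]=1 extend→box=[10,11)
i=11: i≥r, start 0; Z[11]=0
i=12: i≥r, start 0; Z[12]=0
i=13: i≥r, start 0; Z[13]=0
i=14: i≥r, start 0; Z[14]=2 extend→box=[14,16)
i=15: min(r-i=1, Z[1]=1)=1; Z[15]=3 extend→box=[15,18)
i=16: min(r-i=2, Z[1]=1)=1; Z[16]=1
i=17: min(r-i=1, Z[2]=0)=0; Z[17]=0

[18, 1, 0, 0, 2, 4, 1, 0, 0, 0, 1, 0, 0, 0, 2, 3, 1, 0]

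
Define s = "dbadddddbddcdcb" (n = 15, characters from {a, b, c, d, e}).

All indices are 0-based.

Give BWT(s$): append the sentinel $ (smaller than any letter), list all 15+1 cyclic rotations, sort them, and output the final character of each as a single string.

rank  rotation          last
    0  $dbadddddbddcdcb  b
    1  adddddbddcdcb$db  b
    2  b$dbadddddbddcdc  c
    3  badddddbddcdcb$d  d
    4  bddcdcb$dbaddddd  d
    5  cb$dbadddddbddcd  d
    6  cdcb$dbadddddbdd  d
    7  dbadddddbddcdcb$  $
    8  dbddcdcb$dbadddd  d
    9  dcb$dbadddddbddc  c
   10  dcdcb$dbadddddbd  d
   11  ddbddcdcb$dbaddd  d
   12  ddcdcb$dbadddddb  b
   13  dddbddcdcb$dbadd  d
   14  ddddbddcdcb$dbad  d
   15  dddddbddcdcb$dba  a

bbcdddd$dcddbdda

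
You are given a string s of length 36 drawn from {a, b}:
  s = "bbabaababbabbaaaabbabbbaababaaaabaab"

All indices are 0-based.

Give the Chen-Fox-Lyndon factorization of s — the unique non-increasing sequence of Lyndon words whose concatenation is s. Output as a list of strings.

["b", "b", "ab", "aababbabb", "aaaabbabbbaabab", "aaaabaab"]

emit factor 1: 'b' (i=0, period=1)
emit factor 2: 'b' (i=1, period=1)
emit factor 3: 'ab' (i=2, period=2)
emit factor 4: 'aababbabb' (i=4, period=9)
emit factor 5: 'aaaabbabbbaabab' (i=13, period=15)
emit factor 6: 'aaaabaab' (i=28, period=8)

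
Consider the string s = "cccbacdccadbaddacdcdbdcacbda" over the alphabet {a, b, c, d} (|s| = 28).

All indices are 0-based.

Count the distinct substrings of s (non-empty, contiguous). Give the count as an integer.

364

rank→(start, suffix):
  0 → (27, 'a')
  1 → (23, 'acbda')
  2 → (4, 'acdccadbaddacdcdbdcacbda')
  3 → (15, 'acdcdbdcacbda')
  4 → (9, 'adbaddacdcdbdcacbda')
  5 → (12, 'addacdcdbdcacbda')
  6 → (3, 'bacdccadbaddacdcdbdcacbda')
  7 → (11, 'baddacdcdbdcacbda')
  8 → (25, 'bda')
  9 → (20, 'bdcacbda')
  10 → (22, 'cacbda')
  11 → (8, 'cadbaddacdcdbdcacbda')
  12 → (2, 'cbacdccadbaddacdcdbdcacbda')
  13 → (24, 'cbda')
  14 → (7, 'ccadbaddacdcdbdcacbda')
  15 → (1, 'ccbacdccadbaddacdcdbdcacbda')
  16 → (0, 'cccbacdccadbaddacdcdbdcacbda')
  17 → (18, 'cdbdcacbda')
  18 → (5, 'cdccadbaddacdcdbdcacbda')
  19 → (16, 'cdcdbdcacbda')
  20 → (26, 'da')
  21 → (14, 'dacdcdbdcacbda')
  22 → (10, 'dbaddacdcdbdcacbda')
  23 → (19, 'dbdcacbda')
  24 → (21, 'dcacbda')
  25 → (6, 'dccadbaddacdcdbdcacbda')
  26 → (17, 'dcdbdcacbda')
  27 → (13, 'ddacdcdbdcacbda')

SA = [27, 23, 4, 15, 9, 12, 3, 11, 25, 20, 22, 8, 2, 24, 7, 1, 0, 18, 5, 16, 26, 14, 10, 19, 21, 6, 17, 13]
i: (SA[i-1],SA[i]) lcp shared
  1: (27,23) 1 'a'
  2: (23,4) 2 'ac'
  3: (4,15) 4 'acdc'
  4: (15,9) 1 'a'
  5: (9,12) 2 'ad'
  6: (12,3) 0 ''
  7: (3,11) 2 'ba'
  8: (11,25) 1 'b'
  9: (25,20) 2 'bd'
  10: (20,22) 0 ''
  11: (22,8) 2 'ca'
  12: (8,2) 1 'c'
  13: (2,24) 2 'cb'
  14: (24,7) 1 'c'
  15: (7,1) 2 'cc'
  16: (1,0) 2 'cc'
  17: (0,18) 1 'c'
  18: (18,5) 2 'cd'
  19: (5,16) 3 'cdc'
  20: (16,26) 0 ''
  21: (26,14) 2 'da'
  22: (14,10) 1 'd'
  23: (10,19) 2 'db'
  24: (19,21) 1 'd'
  25: (21,6) 2 'dc'
  26: (6,17) 2 'dc'
  27: (17,13) 1 'd'

n(n+1)/2 = 28·29/2 = 406
Σ LCP = 0 + 1 + 2 + 4 + 1 + 2 + 0 + 2 + 1 + 2 + 0 + 2 + 1 + 2 + 1 + 2 + 2 + 1 + 2 + 3 + 0 + 2 + 1 + 2 + 1 + 2 + 2 + 1 = 42
distinct = 406 − 42 = 364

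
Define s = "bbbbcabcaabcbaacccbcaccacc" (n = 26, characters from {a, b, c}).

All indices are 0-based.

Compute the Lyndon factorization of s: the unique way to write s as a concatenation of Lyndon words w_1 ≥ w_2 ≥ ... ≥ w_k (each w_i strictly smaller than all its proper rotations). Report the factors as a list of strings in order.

["bbbbc", "abc", "aabcbaacccbcaccacc"]

emit factor 1: 'bbbbc' (i=0, period=5)
emit factor 2: 'abc' (i=5, period=3)
emit factor 3: 'aabcbaacccbcaccacc' (i=8, period=18)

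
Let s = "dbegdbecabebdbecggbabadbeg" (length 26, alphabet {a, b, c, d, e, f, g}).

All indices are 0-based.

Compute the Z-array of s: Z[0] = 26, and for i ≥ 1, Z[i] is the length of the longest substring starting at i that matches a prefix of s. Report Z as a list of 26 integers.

Z[0]=26
i=1: outside box; Z[1]=0
i=2: outside box; Z[2]=0
i=3: outside box; Z[3]=0
i=4: outside box; Z[4]=3 extend→box=[4,7)
i=5: min(r-i=2, Z[1]=0)=0; Z[5]=0
i=6: min(r-i=1, Z[2]=0)=0; Z[6]=0
i=7: outside box; Z[7]=0
i=8: outside box; Z[8]=0
i=9: outside box; Z[9]=0
i=10: outside box; Z[10]=0
i=11: outside box; Z[11]=0
i=12: outside box; Z[12]=3 extend→box=[12,15)
i=13: min(r-i=2, Z[1]=0)=0; Z[13]=0
i=14: min(r-i=1, Z[2]=0)=0; Z[14]=0
i=15: outside box; Z[15]=0
i=16: outside box; Z[16]=0
i=17: outside box; Z[17]=0
i=18: outside box; Z[18]=0
i=19: outside box; Z[19]=0
i=20: outside box; Z[20]=0
i=21: outside box; Z[21]=0
i=22: outside box; Z[22]=4 extend→box=[22,26)
i=23: min(r-i=3, Z[1]=0)=0; Z[23]=0
i=24: min(r-i=2, Z[2]=0)=0; Z[24]=0
i=25: min(r-i=1, Z[3]=0)=0; Z[25]=0

[26, 0, 0, 0, 3, 0, 0, 0, 0, 0, 0, 0, 3, 0, 0, 0, 0, 0, 0, 0, 0, 0, 4, 0, 0, 0]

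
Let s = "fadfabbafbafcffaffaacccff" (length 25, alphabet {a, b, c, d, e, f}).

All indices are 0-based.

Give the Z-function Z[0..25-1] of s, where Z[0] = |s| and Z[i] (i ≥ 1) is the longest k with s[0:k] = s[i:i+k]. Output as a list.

Z[0]=25
i=1: i≥r, start 0; Z[1]=0
i=2: i≥r, start 0; Z[2]=0
i=3: i≥r, start 0; Z[3]=2 scan→box=[3,5)
i=4: min(r-i=1, Z[1]=0)=0; Z[4]=0
i=5: i≥r, start 0; Z[5]=0
i=6: i≥r, start 0; Z[6]=0
i=7: i≥r, start 0; Z[7]=0
i=8: i≥r, start 0; Z[8]=1 scan→box=[8,9)
i=9: i≥r, start 0; Z[9]=0
i=10: i≥r, start 0; Z[10]=0
i=11: i≥r, start 0; Z[11]=1 scan→box=[11,12)
i=12: i≥r, start 0; Z[12]=0
i=13: i≥r, start 0; Z[13]=1 scan→box=[13,14)
i=14: i≥r, start 0; Z[14]=2 scan→box=[14,16)
i=15: min(r-i=1, Z[1]=0)=0; Z[15]=0
i=16: i≥r, start 0; Z[16]=1 scan→box=[16,17)
i=17: i≥r, start 0; Z[17]=2 scan→box=[17,19)
i=18: min(r-i=1, Z[1]=0)=0; Z[18]=0
i=19: i≥r, start 0; Z[19]=0
i=20: i≥r, start 0; Z[20]=0
i=21: i≥r, start 0; Z[21]=0
i=22: i≥r, start 0; Z[22]=0
i=23: i≥r, start 0; Z[23]=1 scan→box=[23,24)
i=24: i≥r, start 0; Z[24]=1 scan→box=[24,25)

[25, 0, 0, 2, 0, 0, 0, 0, 1, 0, 0, 1, 0, 1, 2, 0, 1, 2, 0, 0, 0, 0, 0, 1, 1]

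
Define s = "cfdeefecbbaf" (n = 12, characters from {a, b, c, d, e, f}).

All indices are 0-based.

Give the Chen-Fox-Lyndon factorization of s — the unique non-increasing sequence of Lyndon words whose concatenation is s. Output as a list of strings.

["cfdeefe", "c", "b", "b", "af"]

emit factor 1: 'cfdeefe' (i=0, period=7)
emit factor 2: 'c' (i=7, period=1)
emit factor 3: 'b' (i=8, period=1)
emit factor 4: 'b' (i=9, period=1)
emit factor 5: 'af' (i=10, period=2)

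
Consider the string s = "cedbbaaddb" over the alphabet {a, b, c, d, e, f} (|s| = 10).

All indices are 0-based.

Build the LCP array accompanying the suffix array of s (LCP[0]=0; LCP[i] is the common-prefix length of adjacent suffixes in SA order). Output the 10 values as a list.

[0, 1, 0, 1, 1, 0, 0, 2, 1, 0]

rank | idx | suffix
   0 |   5 | aaddb
   1 |   6 | addb
   2 |   9 | b
   3 |   4 | baaddb
   4 |   3 | bbaaddb
   5 |   0 | cedbbaaddb
   6 |   8 | db
   7 |   2 | dbbaaddb
   8 |   7 | ddb
   9 |   1 | edbbaaddb

SA = [5, 6, 9, 4, 3, 0, 8, 2, 7, 1]
[i] adj suffixes → lcp
  [1] 5/6 → 1 ('a')
  [2] 6/9 → 0 ('')
  [3] 9/4 → 1 ('b')
  [4] 4/3 → 1 ('b')
  [5] 3/0 → 0 ('')
  [6] 0/8 → 0 ('')
  [7] 8/2 → 2 ('db')
  [8] 2/7 → 1 ('d')
  [9] 7/1 → 0 ('')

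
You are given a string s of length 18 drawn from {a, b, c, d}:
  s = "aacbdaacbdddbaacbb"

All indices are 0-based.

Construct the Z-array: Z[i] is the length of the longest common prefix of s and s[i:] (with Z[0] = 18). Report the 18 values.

[18, 1, 0, 0, 0, 5, 1, 0, 0, 0, 0, 0, 0, 4, 1, 0, 0, 0]

Z[0]=18
i=1: outside box; Z[1]=1 grow→box=[1,2)
i=2: outside box; Z[2]=0
i=3: outside box; Z[3]=0
i=4: outside box; Z[4]=0
i=5: outside box; Z[5]=5 grow→box=[5,10)
i=6: min(r-i=4, Z[1]=1)=1; Z[6]=1
i=7: min(r-i=3, Z[2]=0)=0; Z[7]=0
i=8: min(r-i=2, Z[3]=0)=0; Z[8]=0
i=9: min(r-i=1, Z[4]=0)=0; Z[9]=0
i=10: outside box; Z[10]=0
i=11: outside box; Z[11]=0
i=12: outside box; Z[12]=0
i=13: outside box; Z[13]=4 grow→box=[13,17)
i=14: min(r-i=3, Z[1]=1)=1; Z[14]=1
i=15: min(r-i=2, Z[2]=0)=0; Z[15]=0
i=16: min(r-i=1, Z[3]=0)=0; Z[16]=0
i=17: outside box; Z[17]=0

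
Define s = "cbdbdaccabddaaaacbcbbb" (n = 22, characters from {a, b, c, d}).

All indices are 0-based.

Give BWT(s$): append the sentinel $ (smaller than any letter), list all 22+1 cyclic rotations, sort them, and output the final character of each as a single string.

rank  rotation                 last
    0  $cbdbdaccabddaaaacbcbbb  b
    1  aaaacbcbbb$cbdbdaccabdd  d
    2  aaacbcbbb$cbdbdaccabdda  a
    3  aacbcbbb$cbdbdaccabddaa  a
    4  abddaaaacbcbbb$cbdbdacc  c
    5  acbcbbb$cbdbdaccabddaaa  a
    6  accabddaaaacbcbbb$cbdbd  d
    7  b$cbdbdaccabddaaaacbcbb  b
    8  bb$cbdbdaccabddaaaacbcb  b
    9  bbb$cbdbdaccabddaaaacbc  c
   10  bcbbb$cbdbdaccabddaaaac  c
   11  bdaccabddaaaacbcbbb$cbd  d
   12  bdbdaccabddaaaacbcbbb$c  c
   13  bddaaaacbcbbb$cbdbdacca  a
   14  cabddaaaacbcbbb$cbdbdac  c
   15  cbbb$cbdbdaccabddaaaacb  b
   16  cbcbbb$cbdbdaccabddaaaa  a
   17  cbdbdaccabddaaaacbcbbb$  $
   18  ccabddaaaacbcbbb$cbdbda  a
   19  daaaacbcbbb$cbdbdaccabd  d
   20  daccabddaaaacbcbbb$cbdb  b
   21  dbdaccabddaaaacbcbbb$cb  b
   22  ddaaaacbcbbb$cbdbdaccab  b

bdaacadbbccdcacba$adbbb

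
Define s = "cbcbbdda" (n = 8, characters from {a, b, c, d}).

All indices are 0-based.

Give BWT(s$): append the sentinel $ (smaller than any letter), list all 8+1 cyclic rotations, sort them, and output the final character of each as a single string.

rank  rotation   last
    0  $cbcbbdda  a
    1  a$cbcbbdd  d
    2  bbdda$cbc  c
    3  bcbbdda$c  c
    4  bdda$cbcb  b
    5  cbbdda$cb  b
    6  cbcbbdda$  $
    7  da$cbcbbd  d
    8  dda$cbcbb  b

adccbb$db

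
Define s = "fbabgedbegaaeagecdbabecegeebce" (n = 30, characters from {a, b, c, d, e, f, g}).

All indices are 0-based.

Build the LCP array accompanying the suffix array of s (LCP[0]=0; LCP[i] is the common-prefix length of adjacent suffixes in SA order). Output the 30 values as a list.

[0, 1, 2, 1, 1, 0, 3, 1, 1, 2, 1, 0, 1, 2, 0, 2, 0, 1, 1, 1, 2, 1, 1, 1, 2, 0, 0, 1, 2, 2]

rank→(start, suffix):
  0 → (10, 'aaeagecdbabecegeebce')
  1 → (19, 'abecegeebce')
  2 → (2, 'abgedbegaaeagecdbabecegeebce')
  3 → (11, 'aeagecdbabecegeebce')
  4 → (13, 'agecdbabecegeebce')
  5 → (18, 'babecegeebce')
  6 → (1, 'babgedbegaaeagecdbabecegeebce')
  7 → (27, 'bce')
  8 → (20, 'becegeebce')
  9 → (7, 'begaaeagecdbabecegeebce')
  10 → (3, 'bgedbegaaeagecdbabecegeebce')
  11 → (16, 'cdbabecegeebce')
  12 → (28, 'ce')
  13 → (22, 'cegeebce')
  14 → (17, 'dbabecegeebce')
  15 → (6, 'dbegaaeagecdbabecegeebce')
  16 → (29, 'e')
  17 → (12, 'eagecdbabecegeebce')
  18 → (26, 'ebce')
  19 → (15, 'ecdbabecegeebce')
  20 → (21, 'ecegeebce')
  21 → (5, 'edbegaaeagecdbabecegeebce')
  22 → (25, 'eebce')
  23 → (8, 'egaaeagecdbabecegeebce')
  24 → (23, 'egeebce')
  25 → (0, 'fbabgedbegaaeagecdbabecegeebce')
  26 → (9, 'gaaeagecdbabecegeebce')
  27 → (14, 'gecdbabecegeebce')
  28 → (4, 'gedbegaaeagecdbabecegeebce')
  29 → (24, 'geebce')

SA = [10, 19, 2, 11, 13, 18, 1, 27, 20, 7, 3, 16, 28, 22, 17, 6, 29, 12, 26, 15, 21, 5, 25, 8, 23, 0, 9, 14, 4, 24]
[i] adj suffixes → lcp
  [1] 10/19 → 1 ('a')
  [2] 19/2 → 2 ('ab')
  [3] 2/11 → 1 ('a')
  [4] 11/13 → 1 ('a')
  [5] 13/18 → 0 ('')
  [6] 18/1 → 3 ('bab')
  [7] 1/27 → 1 ('b')
  [8] 27/20 → 1 ('b')
  [9] 20/7 → 2 ('be')
  [10] 7/3 → 1 ('b')
  [11] 3/16 → 0 ('')
  [12] 16/28 → 1 ('c')
  [13] 28/22 → 2 ('ce')
  [14] 22/17 → 0 ('')
  [15] 17/6 → 2 ('db')
  [16] 6/29 → 0 ('')
  [17] 29/12 → 1 ('e')
  [18] 12/26 → 1 ('e')
  [19] 26/15 → 1 ('e')
  [20] 15/21 → 2 ('ec')
  [21] 21/5 → 1 ('e')
  [22] 5/25 → 1 ('e')
  [23] 25/8 → 1 ('e')
  [24] 8/23 → 2 ('eg')
  [25] 23/0 → 0 ('')
  [26] 0/9 → 0 ('')
  [27] 9/14 → 1 ('g')
  [28] 14/4 → 2 ('ge')
  [29] 4/24 → 2 ('ge')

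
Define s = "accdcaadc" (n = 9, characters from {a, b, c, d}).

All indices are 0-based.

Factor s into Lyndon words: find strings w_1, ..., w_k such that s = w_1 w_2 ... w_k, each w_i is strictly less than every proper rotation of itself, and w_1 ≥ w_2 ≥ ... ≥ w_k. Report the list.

emit factor 1: 'accdc' (i=0, period=5)
emit factor 2: 'aadc' (i=5, period=4)

["accdc", "aadc"]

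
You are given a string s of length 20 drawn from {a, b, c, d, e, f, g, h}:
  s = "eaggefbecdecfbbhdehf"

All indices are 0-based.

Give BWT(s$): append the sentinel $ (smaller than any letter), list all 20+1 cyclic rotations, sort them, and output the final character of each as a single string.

rank  rotation               last
    0  $eaggefbecdecfbbhdehf  f
    1  aggefbecdecfbbhdehf$e  e
    2  bbhdehf$eaggefbecdecf  f
    3  becdecfbbhdehf$eaggef  f
    4  bhdehf$eaggefbecdecfb  b
    5  cdecfbbhdehf$eaggefbe  e
    6  cfbbhdehf$eaggefbecde  e
    7  decfbbhdehf$eaggefbec  c
    8  dehf$eaggefbecdecfbbh  h
    9  eaggefbecdecfbbhdehf$  $
   10  ecdecfbbhdehf$eaggefb  b
   11  ecfbbhdehf$eaggefbecd  d
   12  efbecdecfbbhdehf$eagg  g
   13  ehf$eaggefbecdecfbbhd  d
   14  f$eaggefbecdecfbbhdeh  h
   15  fbbhdehf$eaggefbecdec  c
   16  fbecdecfbbhdehf$eagge  e
   17  gefbecdecfbbhdehf$eag  g
   18  ggefbecdecfbbhdehf$ea  a
   19  hdehf$eaggefbecdecfbb  b
   20  hf$eaggefbecdecfbbhde  e

feffbeech$bdgdhcegabe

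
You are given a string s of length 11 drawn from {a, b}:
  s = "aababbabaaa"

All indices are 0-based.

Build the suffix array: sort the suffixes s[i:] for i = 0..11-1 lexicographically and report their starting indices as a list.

[10, 9, 8, 0, 6, 1, 3, 7, 5, 2, 4]

rank | idx | suffix
   0 |  10 | a
   1 |   9 | aa
   2 |   8 | aaa
   3 |   0 | aababbabaaa
   4 |   6 | abaaa
   5 |   1 | ababbabaaa
   6 |   3 | abbabaaa
   7 |   7 | baaa
   8 |   5 | babaaa
   9 |   2 | babbabaaa
  10 |   4 | bbabaaa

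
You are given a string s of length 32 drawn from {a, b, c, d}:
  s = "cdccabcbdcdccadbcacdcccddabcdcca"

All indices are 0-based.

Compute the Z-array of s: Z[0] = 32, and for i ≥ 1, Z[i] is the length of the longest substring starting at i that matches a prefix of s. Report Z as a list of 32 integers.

Z[0]=32
i=1: fresh scan; Z[1]=0
i=2: fresh scan; Z[2]=1 extend→box=[2,3)
i=3: fresh scan; Z[3]=1 extend→box=[3,4)
i=4: fresh scan; Z[4]=0
i=5: fresh scan; Z[5]=0
i=6: fresh scan; Z[6]=1 extend→box=[6,7)
i=7: fresh scan; Z[7]=0
i=8: fresh scan; Z[8]=0
i=9: fresh scan; Z[9]=5 extend→box=[9,14)
i=10: min(r-i=4, Z[1]=0)=0; Z[10]=0
i=11: min(r-i=3, Z[2]=1)=1; Z[11]=1
i=12: min(r-i=2, Z[3]=1)=1; Z[12]=1
i=13: min(r-i=1, Z[4]=0)=0; Z[13]=0
i=14: fresh scan; Z[14]=0
i=15: fresh scan; Z[15]=0
i=16: fresh scan; Z[16]=1 extend→box=[16,17)
i=17: fresh scan; Z[17]=0
i=18: fresh scan; Z[18]=4 extend→box=[18,22)
i=19: min(r-i=3, Z[1]=0)=0; Z[19]=0
i=20: min(r-i=2, Z[2]=1)=1; Z[20]=1
i=21: min(r-i=1, Z[3]=1)=1; Z[21]=1
i=22: fresh scan; Z[22]=2 extend→box=[22,24)
i=23: min(r-i=1, Z[1]=0)=0; Z[23]=0
i=24: fresh scan; Z[24]=0
i=25: fresh scan; Z[25]=0
i=26: fresh scan; Z[26]=0
i=27: fresh scan; Z[27]=5 extend→box=[27,32)
i=28: min(r-i=4, Z[1]=0)=0; Z[28]=0
i=29: min(r-i=3, Z[2]=1)=1; Z[29]=1
i=30: min(r-i=2, Z[3]=1)=1; Z[30]=1
i=31: min(r-i=1, Z[4]=0)=0; Z[31]=0

[32, 0, 1, 1, 0, 0, 1, 0, 0, 5, 0, 1, 1, 0, 0, 0, 1, 0, 4, 0, 1, 1, 2, 0, 0, 0, 0, 5, 0, 1, 1, 0]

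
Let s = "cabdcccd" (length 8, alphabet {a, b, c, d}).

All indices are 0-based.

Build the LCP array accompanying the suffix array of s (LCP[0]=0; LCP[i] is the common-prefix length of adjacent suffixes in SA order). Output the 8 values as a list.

rank | idx | suffix
   0 |   1 | abdcccd
   1 |   2 | bdcccd
   2 |   0 | cabdcccd
   3 |   4 | cccd
   4 |   5 | ccd
   5 |   6 | cd
   6 |   7 | d
   7 |   3 | dcccd

SA = [1, 2, 0, 4, 5, 6, 7, 3]
i: (SA[i-1],SA[i]) lcp shared
  1: (1,2) 0 ''
  2: (2,0) 0 ''
  3: (0,4) 1 'c'
  4: (4,5) 2 'cc'
  5: (5,6) 1 'c'
  6: (6,7) 0 ''
  7: (7,3) 1 'd'

[0, 0, 0, 1, 2, 1, 0, 1]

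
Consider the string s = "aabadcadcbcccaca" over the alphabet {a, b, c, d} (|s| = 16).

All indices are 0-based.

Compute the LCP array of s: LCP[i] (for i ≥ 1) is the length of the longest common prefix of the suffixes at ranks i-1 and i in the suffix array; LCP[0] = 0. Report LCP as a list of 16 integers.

rank | idx | suffix
   0 |  15 | a
   1 |   0 | aabadcadcbcccaca
   2 |   1 | abadcadcbcccaca
   3 |  13 | aca
   4 |   3 | adcadcbcccaca
   5 |   6 | adcbcccaca
   6 |   2 | badcadcbcccaca
   7 |   9 | bcccaca
   8 |  14 | ca
   9 |  12 | caca
  10 |   5 | cadcbcccaca
  11 |   8 | cbcccaca
  12 |  11 | ccaca
  13 |  10 | cccaca
  14 |   4 | dcadcbcccaca
  15 |   7 | dcbcccaca

SA = [15, 0, 1, 13, 3, 6, 2, 9, 14, 12, 5, 8, 11, 10, 4, 7]
rank  pair      lcp
   1  s[15:],s[0:]  1  'a'
   2  s[0:],s[1:]  1  'a'
   3  s[1:],s[13:]  1  'a'
   4  s[13:],s[3:]  1  'a'
   5  s[3:],s[6:]  3  'adc'
   6  s[6:],s[2:]  0  ''
   7  s[2:],s[9:]  1  'b'
   8  s[9:],s[14:]  0  ''
   9  s[14:],s[12:]  2  'ca'
  10  s[12:],s[5:]  2  'ca'
  11  s[5:],s[8:]  1  'c'
  12  s[8:],s[11:]  1  'c'
  13  s[11:],s[10:]  2  'cc'
  14  s[10:],s[4:]  0  ''
  15  s[4:],s[7:]  2  'dc'

[0, 1, 1, 1, 1, 3, 0, 1, 0, 2, 2, 1, 1, 2, 0, 2]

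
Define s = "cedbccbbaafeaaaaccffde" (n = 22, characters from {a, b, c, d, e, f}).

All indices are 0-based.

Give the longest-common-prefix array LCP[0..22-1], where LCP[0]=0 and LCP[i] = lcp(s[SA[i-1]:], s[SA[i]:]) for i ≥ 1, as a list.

[0, 3, 2, 2, 1, 1, 0, 1, 1, 0, 1, 2, 1, 1, 0, 1, 0, 1, 1, 0, 1, 1]

sorted suffixes:
  #0 SA[0]=12  'aaaaccffde'
  #1 SA[1]=13  'aaaccffde'
  #2 SA[2]=14  'aaccffde'
  #3 SA[3]=8  'aafeaaaaccffde'
  #4 SA[4]=15  'accffde'
  #5 SA[5]=9  'afeaaaaccffde'
  #6 SA[6]=7  'baafeaaaaccffde'
  #7 SA[7]=6  'bbaafeaaaaccffde'
  #8 SA[8]=3  'bccbbaafeaaaaccffde'
  #9 SA[9]=5  'cbbaafeaaaaccffde'
  #10 SA[10]=4  'ccbbaafeaaaaccffde'
  #11 SA[11]=16  'ccffde'
  #12 SA[12]=0  'cedbccbbaafeaaaaccffde'
  #13 SA[13]=17  'cffde'
  #14 SA[14]=2  'dbccbbaafeaaaaccffde'
  #15 SA[15]=20  'de'
  #16 SA[16]=21  'e'
  #17 SA[17]=11  'eaaaaccffde'
  #18 SA[18]=1  'edbccbbaafeaaaaccffde'
  #19 SA[19]=19  'fde'
  #20 SA[20]=10  'feaaaaccffde'
  #21 SA[21]=18  'ffde'

SA = [12, 13, 14, 8, 15, 9, 7, 6, 3, 5, 4, 16, 0, 17, 2, 20, 21, 11, 1, 19, 10, 18]
rank  pair      lcp
   1  s[12:],s[13:]  3  'aaa'
   2  s[13:],s[14:]  2  'aa'
   3  s[14:],s[8:]  2  'aa'
   4  s[8:],s[15:]  1  'a'
   5  s[15:],s[9:]  1  'a'
   6  s[9:],s[7:]  0  ''
   7  s[7:],s[6:]  1  'b'
   8  s[6:],s[3:]  1  'b'
   9  s[3:],s[5:]  0  ''
  10  s[5:],s[4:]  1  'c'
  11  s[4:],s[16:]  2  'cc'
  12  s[16:],s[0:]  1  'c'
  13  s[0:],s[17:]  1  'c'
  14  s[17:],s[2:]  0  ''
  15  s[2:],s[20:]  1  'd'
  16  s[20:],s[21:]  0  ''
  17  s[21:],s[11:]  1  'e'
  18  s[11:],s[1:]  1  'e'
  19  s[1:],s[19:]  0  ''
  20  s[19:],s[10:]  1  'f'
  21  s[10:],s[18:]  1  'f'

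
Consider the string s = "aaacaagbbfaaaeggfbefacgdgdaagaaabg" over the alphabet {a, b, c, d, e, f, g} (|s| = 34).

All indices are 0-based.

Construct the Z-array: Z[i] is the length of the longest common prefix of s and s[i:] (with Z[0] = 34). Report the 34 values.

[34, 2, 1, 0, 2, 1, 0, 0, 0, 0, 3, 2, 1, 0, 0, 0, 0, 0, 0, 0, 1, 0, 0, 0, 0, 0, 2, 1, 0, 3, 2, 1, 0, 0]

Z[0]=34
i=1: outside box; Z[1]=2 scan→box=[1,3)
i=2: min(r-i=1, Z[1]=2)=1; Z[2]=1
i=3: outside box; Z[3]=0
i=4: outside box; Z[4]=2 scan→box=[4,6)
i=5: min(r-i=1, Z[1]=2)=1; Z[5]=1
i=6: outside box; Z[6]=0
i=7: outside box; Z[7]=0
i=8: outside box; Z[8]=0
i=9: outside box; Z[9]=0
i=10: outside box; Z[10]=3 scan→box=[10,13)
i=11: min(r-i=2, Z[1]=2)=2; Z[11]=2
i=12: min(r-i=1, Z[2]=1)=1; Z[12]=1
i=13: outside box; Z[13]=0
i=14: outside box; Z[14]=0
i=15: outside box; Z[15]=0
i=16: outside box; Z[16]=0
i=17: outside box; Z[17]=0
i=18: outside box; Z[18]=0
i=19: outside box; Z[19]=0
i=20: outside box; Z[20]=1 scan→box=[20,21)
i=21: outside box; Z[21]=0
i=22: outside box; Z[22]=0
i=23: outside box; Z[23]=0
i=24: outside box; Z[24]=0
i=25: outside box; Z[25]=0
i=26: outside box; Z[26]=2 scan→box=[26,28)
i=27: min(r-i=1, Z[1]=2)=1; Z[27]=1
i=28: outside box; Z[28]=0
i=29: outside box; Z[29]=3 scan→box=[29,32)
i=30: min(r-i=2, Z[1]=2)=2; Z[30]=2
i=31: min(r-i=1, Z[2]=1)=1; Z[31]=1
i=32: outside box; Z[32]=0
i=33: outside box; Z[33]=0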